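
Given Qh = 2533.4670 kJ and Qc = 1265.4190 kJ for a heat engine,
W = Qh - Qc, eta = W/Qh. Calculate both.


W = 2533.4670 - 1265.4190 = 1268.0480 kJ
eta = 1268.0480 / 2533.4670 = 0.5005 = 50.0519%

W = 1268.0480 kJ, eta = 50.0519%


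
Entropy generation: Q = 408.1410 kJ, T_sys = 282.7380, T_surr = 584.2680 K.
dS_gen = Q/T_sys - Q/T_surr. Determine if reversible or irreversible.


dS_sys = 408.1410/282.7380 = 1.4435 kJ/K
dS_surr = -408.1410/584.2680 = -0.6986 kJ/K
dS_gen = 1.4435 - 0.6986 = 0.7450 kJ/K (irreversible)

dS_gen = 0.7450 kJ/K, irreversible


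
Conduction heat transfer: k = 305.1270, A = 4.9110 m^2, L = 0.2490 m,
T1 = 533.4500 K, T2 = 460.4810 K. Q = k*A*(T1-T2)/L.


dT = 72.9690 K
Q = 305.1270 * 4.9110 * 72.9690 / 0.2490 = 439126.4741 W

439126.4741 W


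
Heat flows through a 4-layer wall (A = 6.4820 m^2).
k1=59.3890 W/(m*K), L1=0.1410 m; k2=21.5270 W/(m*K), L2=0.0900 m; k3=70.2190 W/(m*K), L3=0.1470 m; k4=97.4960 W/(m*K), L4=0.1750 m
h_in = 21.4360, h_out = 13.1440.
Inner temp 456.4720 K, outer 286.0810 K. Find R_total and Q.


R_conv_in = 1/(21.4360*6.4820) = 0.0072
R_1 = 0.1410/(59.3890*6.4820) = 0.0004
R_2 = 0.0900/(21.5270*6.4820) = 0.0006
R_3 = 0.1470/(70.2190*6.4820) = 0.0003
R_4 = 0.1750/(97.4960*6.4820) = 0.0003
R_conv_out = 1/(13.1440*6.4820) = 0.0117
R_total = 0.0205 K/W
Q = 170.3910 / 0.0205 = 8293.4564 W

R_total = 0.0205 K/W, Q = 8293.4564 W


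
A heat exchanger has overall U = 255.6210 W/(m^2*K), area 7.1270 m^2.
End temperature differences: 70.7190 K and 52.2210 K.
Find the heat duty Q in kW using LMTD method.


LMTD = 61.0033 K
Q = 255.6210 * 7.1270 * 61.0033 = 111136.4501 W = 111.1365 kW

111.1365 kW


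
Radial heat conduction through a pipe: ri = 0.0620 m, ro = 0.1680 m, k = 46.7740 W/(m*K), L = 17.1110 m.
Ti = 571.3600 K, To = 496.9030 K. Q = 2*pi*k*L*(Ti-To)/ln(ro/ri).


dT = 74.4570 K
ln(ro/ri) = 0.9968
Q = 2*pi*46.7740*17.1110*74.4570 / 0.9968 = 375616.2579 W

375616.2579 W


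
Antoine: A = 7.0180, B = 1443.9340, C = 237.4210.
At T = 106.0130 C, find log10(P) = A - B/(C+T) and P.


C+T = 343.4340
B/(C+T) = 4.2044
log10(P) = 7.0180 - 4.2044 = 2.8136
P = 10^2.8136 = 651.0281 mmHg

651.0281 mmHg


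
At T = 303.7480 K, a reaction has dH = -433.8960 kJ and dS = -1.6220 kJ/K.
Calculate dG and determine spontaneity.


T*dS = 303.7480 * -1.6220 = -492.6793 kJ
dG = -433.8960 + 492.6793 = 58.7833 kJ (non-spontaneous)

dG = 58.7833 kJ, non-spontaneous


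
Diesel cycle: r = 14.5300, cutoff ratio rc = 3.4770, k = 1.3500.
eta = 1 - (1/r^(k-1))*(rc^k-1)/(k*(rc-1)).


r^(k-1) = 2.5515
rc^k = 5.3781
eta = 0.4869 = 48.6867%

48.6867%


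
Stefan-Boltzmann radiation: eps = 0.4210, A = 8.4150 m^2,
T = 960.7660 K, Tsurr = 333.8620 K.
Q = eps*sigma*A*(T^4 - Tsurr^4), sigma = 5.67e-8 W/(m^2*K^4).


T^4 = 8.5206e+11
Tsurr^4 = 1.2424e+10
Q = 0.4210 * 5.67e-8 * 8.4150 * 8.3964e+11 = 168659.4032 W

168659.4032 W


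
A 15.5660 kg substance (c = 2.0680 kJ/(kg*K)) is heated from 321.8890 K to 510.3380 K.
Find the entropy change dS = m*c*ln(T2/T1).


T2/T1 = 1.5854
ln(T2/T1) = 0.4609
dS = 15.5660 * 2.0680 * 0.4609 = 14.8355 kJ/K

14.8355 kJ/K


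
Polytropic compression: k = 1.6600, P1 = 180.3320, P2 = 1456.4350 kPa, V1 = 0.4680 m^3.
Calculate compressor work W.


(k-1)/k = 0.3976
(P2/P1)^exp = 2.2946
W = 2.5152 * 180.3320 * 0.4680 * (2.2946 - 1) = 274.7946 kJ

274.7946 kJ


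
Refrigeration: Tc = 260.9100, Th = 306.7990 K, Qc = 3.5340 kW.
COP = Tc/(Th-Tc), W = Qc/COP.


COP = 260.9100 / 45.8890 = 5.6857
W = 3.5340 / 5.6857 = 0.6216 kW

COP = 5.6857, W = 0.6216 kW


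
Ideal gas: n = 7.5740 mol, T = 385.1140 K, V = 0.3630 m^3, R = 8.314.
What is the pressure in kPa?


P = nRT/V = 7.5740 * 8.314 * 385.1140 / 0.3630
= 24250.7195 / 0.3630 = 66806.3897 Pa = 66.8064 kPa

66.8064 kPa


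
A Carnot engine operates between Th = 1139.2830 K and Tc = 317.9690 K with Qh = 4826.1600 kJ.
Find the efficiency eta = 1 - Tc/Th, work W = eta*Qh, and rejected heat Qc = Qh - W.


eta = 1 - 317.9690/1139.2830 = 0.7209
W = 0.7209 * 4826.1600 = 3479.1994 kJ
Qc = 4826.1600 - 3479.1994 = 1346.9606 kJ

eta = 72.0904%, W = 3479.1994 kJ, Qc = 1346.9606 kJ


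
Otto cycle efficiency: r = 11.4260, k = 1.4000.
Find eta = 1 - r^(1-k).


r^(k-1) = 2.6495
eta = 1 - 1/2.6495 = 0.6226 = 62.2565%

62.2565%


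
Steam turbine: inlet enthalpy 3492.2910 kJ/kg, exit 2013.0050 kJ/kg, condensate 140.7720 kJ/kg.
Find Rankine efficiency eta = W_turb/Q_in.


W = 1479.2860 kJ/kg
Q_in = 3351.5190 kJ/kg
eta = 0.4414 = 44.1378%

eta = 44.1378%


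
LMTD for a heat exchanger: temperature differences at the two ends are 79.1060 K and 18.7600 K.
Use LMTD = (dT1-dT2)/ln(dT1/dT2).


dT1/dT2 = 4.2167
ln(dT1/dT2) = 1.4391
LMTD = 60.3460 / 1.4391 = 41.9343 K

41.9343 K


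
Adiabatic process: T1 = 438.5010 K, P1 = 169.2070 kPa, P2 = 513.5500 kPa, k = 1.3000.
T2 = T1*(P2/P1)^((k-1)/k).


(k-1)/k = 0.2308
(P2/P1)^exp = 1.2920
T2 = 438.5010 * 1.2920 = 566.5514 K

566.5514 K


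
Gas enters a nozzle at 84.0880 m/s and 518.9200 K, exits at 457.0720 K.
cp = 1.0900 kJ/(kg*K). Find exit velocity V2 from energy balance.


dT = 61.8480 K
2*cp*1000*dT = 134828.6400
V1^2 = 7070.7917
V2 = sqrt(141899.4317) = 376.6954 m/s

376.6954 m/s


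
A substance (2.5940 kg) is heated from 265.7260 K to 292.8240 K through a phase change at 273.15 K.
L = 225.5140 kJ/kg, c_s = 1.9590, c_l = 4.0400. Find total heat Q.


Q1 (sensible, solid) = 2.5940 * 1.9590 * 7.4240 = 37.7261 kJ
Q2 (latent) = 2.5940 * 225.5140 = 584.9833 kJ
Q3 (sensible, liquid) = 2.5940 * 4.0400 * 19.6740 = 206.1788 kJ
Q_total = 828.8883 kJ

828.8883 kJ


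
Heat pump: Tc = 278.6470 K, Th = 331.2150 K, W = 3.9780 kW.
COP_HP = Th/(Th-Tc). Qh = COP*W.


COP = 331.2150 / 52.5680 = 6.3007
Qh = 6.3007 * 3.9780 = 25.0642 kW

COP = 6.3007, Qh = 25.0642 kW


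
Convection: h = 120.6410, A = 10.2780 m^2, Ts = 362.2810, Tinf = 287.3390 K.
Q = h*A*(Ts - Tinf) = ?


dT = 74.9420 K
Q = 120.6410 * 10.2780 * 74.9420 = 92924.1979 W

92924.1979 W


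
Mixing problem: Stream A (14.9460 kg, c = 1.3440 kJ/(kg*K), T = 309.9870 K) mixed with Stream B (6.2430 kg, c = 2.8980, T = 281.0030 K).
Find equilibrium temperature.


num = 11310.8067
den = 38.1796
Tf = 296.2523 K

296.2523 K


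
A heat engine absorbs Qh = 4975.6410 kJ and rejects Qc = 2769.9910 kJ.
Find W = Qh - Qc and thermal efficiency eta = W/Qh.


W = 4975.6410 - 2769.9910 = 2205.6500 kJ
eta = 2205.6500 / 4975.6410 = 0.4433 = 44.3290%

W = 2205.6500 kJ, eta = 44.3290%


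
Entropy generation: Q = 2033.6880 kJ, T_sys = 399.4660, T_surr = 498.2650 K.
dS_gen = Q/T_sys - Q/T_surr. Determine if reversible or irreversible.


dS_sys = 2033.6880/399.4660 = 5.0910 kJ/K
dS_surr = -2033.6880/498.2650 = -4.0815 kJ/K
dS_gen = 5.0910 - 4.0815 = 1.0095 kJ/K (irreversible)

dS_gen = 1.0095 kJ/K, irreversible


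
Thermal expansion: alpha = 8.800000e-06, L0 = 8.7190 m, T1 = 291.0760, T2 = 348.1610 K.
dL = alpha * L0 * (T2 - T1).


dT = 57.0850 K
dL = 8.800000e-06 * 8.7190 * 57.0850 = 0.004380 m
L_final = 8.723380 m

dL = 0.004380 m


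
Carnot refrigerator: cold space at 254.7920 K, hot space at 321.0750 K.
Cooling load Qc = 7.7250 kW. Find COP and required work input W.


COP = 254.7920 / 66.2830 = 3.8440
W = 7.7250 / 3.8440 = 2.0096 kW

COP = 3.8440, W = 2.0096 kW


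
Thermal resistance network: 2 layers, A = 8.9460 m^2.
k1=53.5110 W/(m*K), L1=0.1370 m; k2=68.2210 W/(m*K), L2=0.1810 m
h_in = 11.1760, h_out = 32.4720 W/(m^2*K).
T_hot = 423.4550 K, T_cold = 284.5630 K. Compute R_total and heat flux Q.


R_conv_in = 1/(11.1760*8.9460) = 0.0100
R_1 = 0.1370/(53.5110*8.9460) = 0.0003
R_2 = 0.1810/(68.2210*8.9460) = 0.0003
R_conv_out = 1/(32.4720*8.9460) = 0.0034
R_total = 0.0140 K/W
Q = 138.8920 / 0.0140 = 9901.6792 W

R_total = 0.0140 K/W, Q = 9901.6792 W


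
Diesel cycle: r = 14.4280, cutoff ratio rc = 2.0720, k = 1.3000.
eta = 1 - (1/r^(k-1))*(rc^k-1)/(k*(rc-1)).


r^(k-1) = 2.2272
rc^k = 2.5781
eta = 0.4916 = 49.1553%

49.1553%


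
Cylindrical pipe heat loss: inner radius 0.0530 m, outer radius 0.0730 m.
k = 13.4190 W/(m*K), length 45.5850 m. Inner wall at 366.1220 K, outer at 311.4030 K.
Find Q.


dT = 54.7190 K
ln(ro/ri) = 0.3202
Q = 2*pi*13.4190*45.5850*54.7190 / 0.3202 = 656875.1765 W

656875.1765 W


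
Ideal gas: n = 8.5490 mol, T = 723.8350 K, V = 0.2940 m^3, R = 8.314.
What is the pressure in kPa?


P = nRT/V = 8.5490 * 8.314 * 723.8350 / 0.2940
= 51447.5759 / 0.2940 = 174991.7546 Pa = 174.9918 kPa

174.9918 kPa


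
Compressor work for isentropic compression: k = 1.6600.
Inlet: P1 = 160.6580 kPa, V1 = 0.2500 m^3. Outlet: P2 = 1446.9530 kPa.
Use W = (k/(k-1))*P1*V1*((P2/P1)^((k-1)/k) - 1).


(k-1)/k = 0.3976
(P2/P1)^exp = 2.3962
W = 2.5152 * 160.6580 * 0.2500 * (2.3962 - 1) = 141.0425 kJ

141.0425 kJ


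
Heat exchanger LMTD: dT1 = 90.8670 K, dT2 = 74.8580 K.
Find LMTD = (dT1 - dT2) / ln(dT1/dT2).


dT1/dT2 = 1.2139
ln(dT1/dT2) = 0.1938
LMTD = 16.0090 / 0.1938 = 82.6041 K

82.6041 K


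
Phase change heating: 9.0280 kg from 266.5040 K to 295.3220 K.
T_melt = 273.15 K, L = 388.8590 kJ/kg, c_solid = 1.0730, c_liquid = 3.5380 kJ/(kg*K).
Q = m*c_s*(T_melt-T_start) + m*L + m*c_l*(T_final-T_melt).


Q1 (sensible, solid) = 9.0280 * 1.0730 * 6.6460 = 64.3801 kJ
Q2 (latent) = 9.0280 * 388.8590 = 3510.6191 kJ
Q3 (sensible, liquid) = 9.0280 * 3.5380 * 22.1720 = 708.1973 kJ
Q_total = 4283.1964 kJ

4283.1964 kJ


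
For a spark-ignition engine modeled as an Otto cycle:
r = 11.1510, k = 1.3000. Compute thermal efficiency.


r^(k-1) = 2.0616
eta = 1 - 1/2.0616 = 0.5149 = 51.4928%

51.4928%


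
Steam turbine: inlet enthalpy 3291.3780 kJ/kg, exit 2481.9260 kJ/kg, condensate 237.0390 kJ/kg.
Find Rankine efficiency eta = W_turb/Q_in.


W = 809.4520 kJ/kg
Q_in = 3054.3390 kJ/kg
eta = 0.2650 = 26.5017%

eta = 26.5017%


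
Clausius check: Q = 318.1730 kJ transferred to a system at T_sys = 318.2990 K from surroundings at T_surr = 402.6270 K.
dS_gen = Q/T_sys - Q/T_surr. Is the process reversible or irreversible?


dS_sys = 318.1730/318.2990 = 0.9996 kJ/K
dS_surr = -318.1730/402.6270 = -0.7902 kJ/K
dS_gen = 0.9996 - 0.7902 = 0.2094 kJ/K (irreversible)

dS_gen = 0.2094 kJ/K, irreversible


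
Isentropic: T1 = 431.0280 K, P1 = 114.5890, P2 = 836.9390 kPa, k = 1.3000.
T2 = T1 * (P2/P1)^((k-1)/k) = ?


(k-1)/k = 0.2308
(P2/P1)^exp = 1.5823
T2 = 431.0280 * 1.5823 = 682.0033 K

682.0033 K


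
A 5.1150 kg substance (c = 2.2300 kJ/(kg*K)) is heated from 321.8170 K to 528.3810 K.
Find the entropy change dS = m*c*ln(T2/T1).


T2/T1 = 1.6419
ln(T2/T1) = 0.4958
dS = 5.1150 * 2.2300 * 0.4958 = 5.6557 kJ/K

5.6557 kJ/K


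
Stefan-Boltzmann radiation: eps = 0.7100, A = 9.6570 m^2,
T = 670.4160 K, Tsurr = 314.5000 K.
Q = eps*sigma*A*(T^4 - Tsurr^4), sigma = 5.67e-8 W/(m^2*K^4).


T^4 = 2.0201e+11
Tsurr^4 = 9.7832e+09
Q = 0.7100 * 5.67e-8 * 9.6570 * 1.9223e+11 = 74731.2659 W

74731.2659 W


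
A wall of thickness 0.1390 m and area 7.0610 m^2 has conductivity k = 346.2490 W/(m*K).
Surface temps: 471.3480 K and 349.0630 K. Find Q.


dT = 122.2850 K
Q = 346.2490 * 7.0610 * 122.2850 / 0.1390 = 2150864.8730 W

2150864.8730 W


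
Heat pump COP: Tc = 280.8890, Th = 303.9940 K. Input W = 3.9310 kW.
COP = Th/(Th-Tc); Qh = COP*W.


COP = 303.9940 / 23.1050 = 13.1571
Qh = 13.1571 * 3.9310 = 51.7204 kW

COP = 13.1571, Qh = 51.7204 kW


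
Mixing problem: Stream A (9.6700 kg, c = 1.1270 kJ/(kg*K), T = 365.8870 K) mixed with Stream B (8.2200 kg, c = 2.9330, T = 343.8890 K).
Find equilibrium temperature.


num = 12278.3788
den = 35.0074
Tf = 350.7372 K

350.7372 K


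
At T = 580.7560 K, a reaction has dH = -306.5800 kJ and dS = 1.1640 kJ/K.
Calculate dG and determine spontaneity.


T*dS = 580.7560 * 1.1640 = 676.0000 kJ
dG = -306.5800 - 676.0000 = -982.5800 kJ (spontaneous)

dG = -982.5800 kJ, spontaneous


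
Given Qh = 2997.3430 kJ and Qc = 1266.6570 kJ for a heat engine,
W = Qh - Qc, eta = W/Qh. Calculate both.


W = 2997.3430 - 1266.6570 = 1730.6860 kJ
eta = 1730.6860 / 2997.3430 = 0.5774 = 57.7407%

W = 1730.6860 kJ, eta = 57.7407%


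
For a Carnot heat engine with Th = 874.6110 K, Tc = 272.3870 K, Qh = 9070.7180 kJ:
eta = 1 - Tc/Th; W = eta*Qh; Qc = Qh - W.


eta = 1 - 272.3870/874.6110 = 0.6886
W = 0.6886 * 9070.7180 = 6245.7528 kJ
Qc = 9070.7180 - 6245.7528 = 2824.9652 kJ

eta = 68.8562%, W = 6245.7528 kJ, Qc = 2824.9652 kJ


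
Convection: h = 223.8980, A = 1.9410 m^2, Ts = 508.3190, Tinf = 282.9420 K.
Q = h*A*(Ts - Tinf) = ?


dT = 225.3770 K
Q = 223.8980 * 1.9410 * 225.3770 = 97945.6930 W

97945.6930 W


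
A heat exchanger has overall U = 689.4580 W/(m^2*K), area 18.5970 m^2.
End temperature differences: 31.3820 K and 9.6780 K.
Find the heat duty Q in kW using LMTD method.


LMTD = 18.4498 K
Q = 689.4580 * 18.5970 * 18.4498 = 236560.9991 W = 236.5610 kW

236.5610 kW


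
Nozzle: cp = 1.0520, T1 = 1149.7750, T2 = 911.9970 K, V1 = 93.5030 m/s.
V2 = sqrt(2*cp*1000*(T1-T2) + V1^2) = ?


dT = 237.7780 K
2*cp*1000*dT = 500284.9120
V1^2 = 8742.8110
V2 = sqrt(509027.7230) = 713.4618 m/s

713.4618 m/s


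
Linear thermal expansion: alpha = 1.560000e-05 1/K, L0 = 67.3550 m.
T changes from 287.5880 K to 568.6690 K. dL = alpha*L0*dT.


dT = 281.0810 K
dL = 1.560000e-05 * 67.3550 * 281.0810 = 0.295342 m
L_final = 67.650342 m

dL = 0.295342 m


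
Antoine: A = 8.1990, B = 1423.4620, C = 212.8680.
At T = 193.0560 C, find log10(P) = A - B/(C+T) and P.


C+T = 405.9240
B/(C+T) = 3.5067
log10(P) = 8.1990 - 3.5067 = 4.6923
P = 10^4.6923 = 49235.6335 mmHg

49235.6335 mmHg


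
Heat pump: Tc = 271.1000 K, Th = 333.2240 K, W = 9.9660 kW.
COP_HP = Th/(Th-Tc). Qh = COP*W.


COP = 333.2240 / 62.1240 = 5.3639
Qh = 5.3639 * 9.9660 = 53.4562 kW

COP = 5.3639, Qh = 53.4562 kW


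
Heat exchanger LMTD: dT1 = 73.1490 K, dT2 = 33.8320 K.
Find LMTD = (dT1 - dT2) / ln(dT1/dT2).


dT1/dT2 = 2.1621
ln(dT1/dT2) = 0.7711
LMTD = 39.3170 / 0.7711 = 50.9888 K

50.9888 K


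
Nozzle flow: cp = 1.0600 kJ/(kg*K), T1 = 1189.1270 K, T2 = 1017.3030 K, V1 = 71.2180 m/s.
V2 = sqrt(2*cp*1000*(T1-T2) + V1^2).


dT = 171.8240 K
2*cp*1000*dT = 364266.8800
V1^2 = 5072.0035
V2 = sqrt(369338.8835) = 607.7326 m/s

607.7326 m/s


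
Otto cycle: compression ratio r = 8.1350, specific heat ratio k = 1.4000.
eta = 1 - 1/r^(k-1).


r^(k-1) = 2.3128
eta = 1 - 1/2.3128 = 0.5676 = 56.7629%

56.7629%


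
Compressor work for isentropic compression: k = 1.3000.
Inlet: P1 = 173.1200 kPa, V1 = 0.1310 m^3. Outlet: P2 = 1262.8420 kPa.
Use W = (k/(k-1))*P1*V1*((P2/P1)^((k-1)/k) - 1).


(k-1)/k = 0.2308
(P2/P1)^exp = 1.5818
W = 4.3333 * 173.1200 * 0.1310 * (1.5818 - 1) = 57.1770 kJ

57.1770 kJ


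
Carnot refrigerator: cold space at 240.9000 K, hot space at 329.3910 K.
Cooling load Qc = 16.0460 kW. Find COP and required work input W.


COP = 240.9000 / 88.4910 = 2.7223
W = 16.0460 / 2.7223 = 5.8943 kW

COP = 2.7223, W = 5.8943 kW


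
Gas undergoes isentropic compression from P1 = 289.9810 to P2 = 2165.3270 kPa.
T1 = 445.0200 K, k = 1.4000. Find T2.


(k-1)/k = 0.2857
(P2/P1)^exp = 1.7761
T2 = 445.0200 * 1.7761 = 790.4094 K

790.4094 K


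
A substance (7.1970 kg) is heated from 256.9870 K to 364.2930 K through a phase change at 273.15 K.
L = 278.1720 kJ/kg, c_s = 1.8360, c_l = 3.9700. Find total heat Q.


Q1 (sensible, solid) = 7.1970 * 1.8360 * 16.1630 = 213.5729 kJ
Q2 (latent) = 7.1970 * 278.1720 = 2002.0039 kJ
Q3 (sensible, liquid) = 7.1970 * 3.9700 * 91.1430 = 2604.1460 kJ
Q_total = 4819.7228 kJ

4819.7228 kJ


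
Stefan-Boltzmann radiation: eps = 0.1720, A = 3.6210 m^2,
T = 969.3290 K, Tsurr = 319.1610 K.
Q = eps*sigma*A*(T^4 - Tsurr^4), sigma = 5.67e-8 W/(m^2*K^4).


T^4 = 8.8285e+11
Tsurr^4 = 1.0376e+10
Q = 0.1720 * 5.67e-8 * 3.6210 * 8.7247e+11 = 30809.9002 W

30809.9002 W


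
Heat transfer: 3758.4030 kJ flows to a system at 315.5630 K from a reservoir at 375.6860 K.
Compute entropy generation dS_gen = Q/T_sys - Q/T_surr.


dS_sys = 3758.4030/315.5630 = 11.9102 kJ/K
dS_surr = -3758.4030/375.6860 = -10.0041 kJ/K
dS_gen = 11.9102 - 10.0041 = 1.9060 kJ/K (irreversible)

dS_gen = 1.9060 kJ/K, irreversible


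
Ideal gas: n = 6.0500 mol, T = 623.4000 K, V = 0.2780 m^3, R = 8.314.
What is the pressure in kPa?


P = nRT/V = 6.0500 * 8.314 * 623.4000 / 0.2780
= 31356.8330 / 0.2780 = 112794.3632 Pa = 112.7944 kPa

112.7944 kPa


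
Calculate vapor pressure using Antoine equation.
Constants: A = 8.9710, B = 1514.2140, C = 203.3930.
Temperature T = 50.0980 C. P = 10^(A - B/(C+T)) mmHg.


C+T = 253.4910
B/(C+T) = 5.9734
log10(P) = 8.9710 - 5.9734 = 2.9976
P = 10^2.9976 = 994.3909 mmHg

994.3909 mmHg


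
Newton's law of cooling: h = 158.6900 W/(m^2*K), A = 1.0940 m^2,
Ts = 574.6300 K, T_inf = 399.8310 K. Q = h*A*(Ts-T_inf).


dT = 174.7990 K
Q = 158.6900 * 1.0940 * 174.7990 = 30346.3055 W

30346.3055 W


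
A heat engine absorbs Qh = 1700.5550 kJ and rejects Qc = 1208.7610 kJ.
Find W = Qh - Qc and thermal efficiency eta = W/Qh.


W = 1700.5550 - 1208.7610 = 491.7940 kJ
eta = 491.7940 / 1700.5550 = 0.2892 = 28.9196%

W = 491.7940 kJ, eta = 28.9196%


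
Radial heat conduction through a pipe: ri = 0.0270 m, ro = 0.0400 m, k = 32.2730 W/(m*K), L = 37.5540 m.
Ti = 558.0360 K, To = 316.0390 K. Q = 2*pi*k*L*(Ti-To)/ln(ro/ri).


dT = 241.9970 K
ln(ro/ri) = 0.3930
Q = 2*pi*32.2730*37.5540*241.9970 / 0.3930 = 4688628.0295 W

4688628.0295 W


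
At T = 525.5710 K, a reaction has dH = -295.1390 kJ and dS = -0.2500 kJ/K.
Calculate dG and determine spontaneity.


T*dS = 525.5710 * -0.2500 = -131.3928 kJ
dG = -295.1390 + 131.3928 = -163.7463 kJ (spontaneous)

dG = -163.7463 kJ, spontaneous


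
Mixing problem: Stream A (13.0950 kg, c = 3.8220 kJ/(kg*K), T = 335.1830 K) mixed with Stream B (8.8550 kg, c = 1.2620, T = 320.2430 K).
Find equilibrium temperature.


num = 20354.3229
den = 61.2241
Tf = 332.4561 K

332.4561 K


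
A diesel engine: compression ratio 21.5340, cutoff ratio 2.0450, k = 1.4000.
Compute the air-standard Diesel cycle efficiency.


r^(k-1) = 3.4139
rc^k = 2.7225
eta = 0.6551 = 65.5119%

65.5119%


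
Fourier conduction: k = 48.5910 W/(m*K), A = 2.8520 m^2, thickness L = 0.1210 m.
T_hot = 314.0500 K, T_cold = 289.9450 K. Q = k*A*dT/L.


dT = 24.1050 K
Q = 48.5910 * 2.8520 * 24.1050 / 0.1210 = 27607.5027 W

27607.5027 W


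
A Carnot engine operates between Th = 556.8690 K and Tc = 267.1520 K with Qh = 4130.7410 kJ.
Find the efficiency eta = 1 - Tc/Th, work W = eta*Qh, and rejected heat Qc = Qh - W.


eta = 1 - 267.1520/556.8690 = 0.5203
W = 0.5203 * 4130.7410 = 2149.0618 kJ
Qc = 4130.7410 - 2149.0618 = 1981.6792 kJ

eta = 52.0261%, W = 2149.0618 kJ, Qc = 1981.6792 kJ


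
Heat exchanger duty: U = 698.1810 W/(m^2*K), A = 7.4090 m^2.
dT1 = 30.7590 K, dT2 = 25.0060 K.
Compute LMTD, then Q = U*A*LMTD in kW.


LMTD = 27.7833 K
Q = 698.1810 * 7.4090 * 27.7833 = 143718.0919 W = 143.7181 kW

143.7181 kW


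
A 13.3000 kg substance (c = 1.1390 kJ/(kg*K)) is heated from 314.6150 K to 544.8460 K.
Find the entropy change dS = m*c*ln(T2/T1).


T2/T1 = 1.7318
ln(T2/T1) = 0.5492
dS = 13.3000 * 1.1390 * 0.5492 = 8.3190 kJ/K

8.3190 kJ/K


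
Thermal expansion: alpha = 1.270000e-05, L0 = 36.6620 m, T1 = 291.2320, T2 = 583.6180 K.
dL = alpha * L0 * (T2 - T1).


dT = 292.3860 K
dL = 1.270000e-05 * 36.6620 * 292.3860 = 0.136137 m
L_final = 36.798137 m

dL = 0.136137 m


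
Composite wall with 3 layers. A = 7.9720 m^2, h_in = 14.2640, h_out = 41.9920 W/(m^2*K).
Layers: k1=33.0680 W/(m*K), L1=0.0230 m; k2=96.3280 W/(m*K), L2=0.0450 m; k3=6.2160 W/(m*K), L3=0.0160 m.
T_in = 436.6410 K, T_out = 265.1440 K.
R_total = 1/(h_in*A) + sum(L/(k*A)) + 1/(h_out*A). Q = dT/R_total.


R_conv_in = 1/(14.2640*7.9720) = 0.0088
R_1 = 0.0230/(33.0680*7.9720) = 8.7247e-05
R_2 = 0.0450/(96.3280*7.9720) = 5.8599e-05
R_3 = 0.0160/(6.2160*7.9720) = 0.0003
R_conv_out = 1/(41.9920*7.9720) = 0.0030
R_total = 0.0123 K/W
Q = 171.4970 / 0.0123 = 13999.7100 W

R_total = 0.0123 K/W, Q = 13999.7100 W


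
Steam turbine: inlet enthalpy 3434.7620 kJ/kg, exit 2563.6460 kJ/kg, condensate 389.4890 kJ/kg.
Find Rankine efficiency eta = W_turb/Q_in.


W = 871.1160 kJ/kg
Q_in = 3045.2730 kJ/kg
eta = 0.2861 = 28.6055%

eta = 28.6055%


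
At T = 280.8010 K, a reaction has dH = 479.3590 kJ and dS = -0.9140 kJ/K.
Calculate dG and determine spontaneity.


T*dS = 280.8010 * -0.9140 = -256.6521 kJ
dG = 479.3590 + 256.6521 = 736.0111 kJ (non-spontaneous)

dG = 736.0111 kJ, non-spontaneous


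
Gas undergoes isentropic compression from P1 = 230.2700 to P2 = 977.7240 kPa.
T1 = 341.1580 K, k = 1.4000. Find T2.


(k-1)/k = 0.2857
(P2/P1)^exp = 1.5116
T2 = 341.1580 * 1.5116 = 515.6774 K

515.6774 K


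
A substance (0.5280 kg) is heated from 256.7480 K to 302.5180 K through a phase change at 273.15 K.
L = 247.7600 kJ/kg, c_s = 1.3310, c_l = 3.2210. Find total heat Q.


Q1 (sensible, solid) = 0.5280 * 1.3310 * 16.4020 = 11.5268 kJ
Q2 (latent) = 0.5280 * 247.7600 = 130.8173 kJ
Q3 (sensible, liquid) = 0.5280 * 3.2210 * 29.3680 = 49.9458 kJ
Q_total = 192.2899 kJ

192.2899 kJ


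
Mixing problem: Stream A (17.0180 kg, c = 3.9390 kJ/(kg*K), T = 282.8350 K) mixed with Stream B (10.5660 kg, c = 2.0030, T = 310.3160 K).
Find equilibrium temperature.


num = 25526.9678
den = 88.1976
Tf = 289.4293 K

289.4293 K


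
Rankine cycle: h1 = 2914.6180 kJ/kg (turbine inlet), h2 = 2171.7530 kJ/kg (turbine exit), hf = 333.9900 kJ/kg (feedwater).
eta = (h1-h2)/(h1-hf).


W = 742.8650 kJ/kg
Q_in = 2580.6280 kJ/kg
eta = 0.2879 = 28.7862%

eta = 28.7862%


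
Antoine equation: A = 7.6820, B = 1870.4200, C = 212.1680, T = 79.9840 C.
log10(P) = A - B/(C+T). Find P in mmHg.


C+T = 292.1520
B/(C+T) = 6.4022
log10(P) = 7.6820 - 6.4022 = 1.2798
P = 10^1.2798 = 19.0452 mmHg

19.0452 mmHg


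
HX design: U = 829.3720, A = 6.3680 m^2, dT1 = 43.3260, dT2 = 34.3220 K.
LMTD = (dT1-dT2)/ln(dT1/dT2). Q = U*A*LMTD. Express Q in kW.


LMTD = 38.6494 K
Q = 829.3720 * 6.3680 * 38.6494 = 204124.2866 W = 204.1243 kW

204.1243 kW


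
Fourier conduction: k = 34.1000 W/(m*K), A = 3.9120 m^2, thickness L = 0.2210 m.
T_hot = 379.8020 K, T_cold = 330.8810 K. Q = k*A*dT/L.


dT = 48.9210 K
Q = 34.1000 * 3.9120 * 48.9210 / 0.2210 = 29529.5125 W

29529.5125 W


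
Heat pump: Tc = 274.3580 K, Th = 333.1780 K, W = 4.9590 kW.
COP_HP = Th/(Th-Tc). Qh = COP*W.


COP = 333.1780 / 58.8200 = 5.6644
Qh = 5.6644 * 4.9590 = 28.0896 kW

COP = 5.6644, Qh = 28.0896 kW


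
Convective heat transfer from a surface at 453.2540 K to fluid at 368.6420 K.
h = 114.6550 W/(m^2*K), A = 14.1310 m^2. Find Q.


dT = 84.6120 K
Q = 114.6550 * 14.1310 * 84.6120 = 137087.4998 W

137087.4998 W


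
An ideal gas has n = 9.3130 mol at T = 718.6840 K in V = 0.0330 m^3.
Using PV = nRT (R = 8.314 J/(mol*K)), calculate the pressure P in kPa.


P = nRT/V = 9.3130 * 8.314 * 718.6840 / 0.0330
= 55646.4674 / 0.0330 = 1686256.5885 Pa = 1686.2566 kPa

1686.2566 kPa


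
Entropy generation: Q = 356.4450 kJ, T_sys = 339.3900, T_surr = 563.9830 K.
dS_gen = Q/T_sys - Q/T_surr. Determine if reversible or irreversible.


dS_sys = 356.4450/339.3900 = 1.0503 kJ/K
dS_surr = -356.4450/563.9830 = -0.6320 kJ/K
dS_gen = 1.0503 - 0.6320 = 0.4182 kJ/K (irreversible)

dS_gen = 0.4182 kJ/K, irreversible


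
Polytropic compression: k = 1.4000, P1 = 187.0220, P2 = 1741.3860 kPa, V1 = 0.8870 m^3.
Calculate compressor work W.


(k-1)/k = 0.2857
(P2/P1)^exp = 1.8917
W = 3.5000 * 187.0220 * 0.8870 * (1.8917 - 1) = 517.7438 kJ

517.7438 kJ


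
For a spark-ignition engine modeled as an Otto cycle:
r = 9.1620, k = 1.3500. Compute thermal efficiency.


r^(k-1) = 2.1712
eta = 1 - 1/2.1712 = 0.5394 = 53.9422%

53.9422%


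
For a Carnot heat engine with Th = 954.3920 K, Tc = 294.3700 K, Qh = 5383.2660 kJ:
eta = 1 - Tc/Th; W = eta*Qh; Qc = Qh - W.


eta = 1 - 294.3700/954.3920 = 0.6916
W = 0.6916 * 5383.2660 = 3722.8665 kJ
Qc = 5383.2660 - 3722.8665 = 1660.3995 kJ

eta = 69.1563%, W = 3722.8665 kJ, Qc = 1660.3995 kJ


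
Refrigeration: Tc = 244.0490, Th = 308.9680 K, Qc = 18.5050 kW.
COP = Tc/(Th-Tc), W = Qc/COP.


COP = 244.0490 / 64.9190 = 3.7593
W = 18.5050 / 3.7593 = 4.9225 kW

COP = 3.7593, W = 4.9225 kW


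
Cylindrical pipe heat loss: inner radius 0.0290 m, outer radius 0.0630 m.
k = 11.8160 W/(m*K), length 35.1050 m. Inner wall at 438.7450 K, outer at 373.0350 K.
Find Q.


dT = 65.7100 K
ln(ro/ri) = 0.7758
Q = 2*pi*11.8160*35.1050*65.7100 / 0.7758 = 220739.0892 W

220739.0892 W


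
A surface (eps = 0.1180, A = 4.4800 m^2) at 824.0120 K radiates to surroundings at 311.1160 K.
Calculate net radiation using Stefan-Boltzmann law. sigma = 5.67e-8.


T^4 = 4.6104e+11
Tsurr^4 = 9.3689e+09
Q = 0.1180 * 5.67e-8 * 4.4800 * 4.5167e+11 = 13538.1965 W

13538.1965 W


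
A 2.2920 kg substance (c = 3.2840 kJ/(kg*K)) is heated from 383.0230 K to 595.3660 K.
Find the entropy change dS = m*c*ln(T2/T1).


T2/T1 = 1.5544
ln(T2/T1) = 0.4411
dS = 2.2920 * 3.2840 * 0.4411 = 3.3200 kJ/K

3.3200 kJ/K


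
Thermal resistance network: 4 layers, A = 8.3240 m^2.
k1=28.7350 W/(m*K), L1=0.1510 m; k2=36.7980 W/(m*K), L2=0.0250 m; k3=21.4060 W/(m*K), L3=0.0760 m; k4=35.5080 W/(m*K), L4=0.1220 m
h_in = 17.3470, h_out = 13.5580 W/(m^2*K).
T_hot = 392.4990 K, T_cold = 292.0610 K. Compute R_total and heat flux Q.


R_conv_in = 1/(17.3470*8.3240) = 0.0069
R_1 = 0.1510/(28.7350*8.3240) = 0.0006
R_2 = 0.0250/(36.7980*8.3240) = 8.1618e-05
R_3 = 0.0760/(21.4060*8.3240) = 0.0004
R_4 = 0.1220/(35.5080*8.3240) = 0.0004
R_conv_out = 1/(13.5580*8.3240) = 0.0089
R_total = 0.0173 K/W
Q = 100.4380 / 0.0173 = 5792.8165 W

R_total = 0.0173 K/W, Q = 5792.8165 W


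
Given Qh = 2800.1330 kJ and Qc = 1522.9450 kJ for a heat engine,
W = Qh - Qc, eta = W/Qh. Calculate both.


W = 2800.1330 - 1522.9450 = 1277.1880 kJ
eta = 1277.1880 / 2800.1330 = 0.4561 = 45.6117%

W = 1277.1880 kJ, eta = 45.6117%


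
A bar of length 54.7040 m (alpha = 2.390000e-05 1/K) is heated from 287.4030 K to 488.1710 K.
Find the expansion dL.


dT = 200.7680 K
dL = 2.390000e-05 * 54.7040 * 200.7680 = 0.262489 m
L_final = 54.966489 m

dL = 0.262489 m


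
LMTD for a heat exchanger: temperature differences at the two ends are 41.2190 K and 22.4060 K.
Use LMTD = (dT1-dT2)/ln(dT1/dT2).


dT1/dT2 = 1.8396
ln(dT1/dT2) = 0.6096
LMTD = 18.8130 / 0.6096 = 30.8627 K

30.8627 K


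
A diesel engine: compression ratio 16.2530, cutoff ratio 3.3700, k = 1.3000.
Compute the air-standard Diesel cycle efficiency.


r^(k-1) = 2.3082
rc^k = 4.8520
eta = 0.4584 = 45.8358%

45.8358%


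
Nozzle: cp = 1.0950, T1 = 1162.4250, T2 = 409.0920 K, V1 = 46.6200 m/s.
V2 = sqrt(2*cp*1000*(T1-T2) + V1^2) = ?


dT = 753.3330 K
2*cp*1000*dT = 1649799.2700
V1^2 = 2173.4244
V2 = sqrt(1651972.6944) = 1285.2909 m/s

1285.2909 m/s


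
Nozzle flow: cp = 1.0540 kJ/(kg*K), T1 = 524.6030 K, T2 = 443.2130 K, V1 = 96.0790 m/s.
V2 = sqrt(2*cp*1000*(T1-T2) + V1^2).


dT = 81.3900 K
2*cp*1000*dT = 171570.1200
V1^2 = 9231.1742
V2 = sqrt(180801.2942) = 425.2074 m/s

425.2074 m/s


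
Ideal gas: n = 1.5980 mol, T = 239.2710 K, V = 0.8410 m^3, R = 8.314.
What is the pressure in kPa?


P = nRT/V = 1.5980 * 8.314 * 239.2710 / 0.8410
= 3178.9000 / 0.8410 = 3779.9048 Pa = 3.7799 kPa

3.7799 kPa


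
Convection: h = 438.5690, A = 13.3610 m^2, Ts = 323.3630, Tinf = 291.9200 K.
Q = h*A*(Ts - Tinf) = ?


dT = 31.4430 K
Q = 438.5690 * 13.3610 * 31.4430 = 184247.1888 W

184247.1888 W


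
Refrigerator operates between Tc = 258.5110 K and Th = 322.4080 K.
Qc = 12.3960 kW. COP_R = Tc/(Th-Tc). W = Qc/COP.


COP = 258.5110 / 63.8970 = 4.0457
W = 12.3960 / 4.0457 = 3.0640 kW

COP = 4.0457, W = 3.0640 kW


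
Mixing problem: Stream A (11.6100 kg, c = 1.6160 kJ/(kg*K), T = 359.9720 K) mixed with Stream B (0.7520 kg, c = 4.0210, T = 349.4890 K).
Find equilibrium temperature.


num = 7810.4903
den = 21.7856
Tf = 358.5170 K

358.5170 K


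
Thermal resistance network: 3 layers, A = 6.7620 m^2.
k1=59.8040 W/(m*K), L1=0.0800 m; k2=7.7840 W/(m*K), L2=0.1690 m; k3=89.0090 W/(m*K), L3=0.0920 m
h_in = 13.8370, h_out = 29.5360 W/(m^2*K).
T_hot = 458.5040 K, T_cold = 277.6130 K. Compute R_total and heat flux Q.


R_conv_in = 1/(13.8370*6.7620) = 0.0107
R_1 = 0.0800/(59.8040*6.7620) = 0.0002
R_2 = 0.1690/(7.7840*6.7620) = 0.0032
R_3 = 0.0920/(89.0090*6.7620) = 0.0002
R_conv_out = 1/(29.5360*6.7620) = 0.0050
R_total = 0.0193 K/W
Q = 180.8910 / 0.0193 = 9393.9763 W

R_total = 0.0193 K/W, Q = 9393.9763 W


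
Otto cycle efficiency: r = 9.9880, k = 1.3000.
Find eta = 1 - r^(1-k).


r^(k-1) = 1.9945
eta = 1 - 1/1.9945 = 0.4986 = 49.8632%

49.8632%


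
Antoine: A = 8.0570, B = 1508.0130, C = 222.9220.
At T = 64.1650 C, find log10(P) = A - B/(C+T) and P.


C+T = 287.0870
B/(C+T) = 5.2528
log10(P) = 8.0570 - 5.2528 = 2.8042
P = 10^2.8042 = 637.0765 mmHg

637.0765 mmHg


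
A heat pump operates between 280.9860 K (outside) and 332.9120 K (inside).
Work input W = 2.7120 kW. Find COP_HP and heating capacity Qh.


COP = 332.9120 / 51.9260 = 6.4113
Qh = 6.4113 * 2.7120 = 17.3874 kW

COP = 6.4113, Qh = 17.3874 kW


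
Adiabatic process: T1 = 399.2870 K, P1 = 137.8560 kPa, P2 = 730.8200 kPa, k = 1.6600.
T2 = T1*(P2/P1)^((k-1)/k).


(k-1)/k = 0.3976
(P2/P1)^exp = 1.9409
T2 = 399.2870 * 1.9409 = 774.9855 K

774.9855 K


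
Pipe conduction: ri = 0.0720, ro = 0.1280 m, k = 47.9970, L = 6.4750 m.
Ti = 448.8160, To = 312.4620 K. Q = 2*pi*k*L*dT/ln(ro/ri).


dT = 136.3540 K
ln(ro/ri) = 0.5754
Q = 2*pi*47.9970*6.4750*136.3540 / 0.5754 = 462763.2074 W

462763.2074 W


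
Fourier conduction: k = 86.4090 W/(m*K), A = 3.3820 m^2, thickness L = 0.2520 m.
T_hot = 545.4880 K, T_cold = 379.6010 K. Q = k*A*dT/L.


dT = 165.8870 K
Q = 86.4090 * 3.3820 * 165.8870 / 0.2520 = 192373.1227 W

192373.1227 W


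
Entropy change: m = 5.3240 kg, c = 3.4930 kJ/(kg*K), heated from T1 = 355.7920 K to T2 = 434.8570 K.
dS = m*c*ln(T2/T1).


T2/T1 = 1.2222
ln(T2/T1) = 0.2007
dS = 5.3240 * 3.4930 * 0.2007 = 3.7318 kJ/K

3.7318 kJ/K


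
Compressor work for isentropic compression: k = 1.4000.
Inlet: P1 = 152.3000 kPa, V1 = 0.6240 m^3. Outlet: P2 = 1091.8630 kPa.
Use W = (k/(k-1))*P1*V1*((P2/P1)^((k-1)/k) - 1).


(k-1)/k = 0.2857
(P2/P1)^exp = 1.7556
W = 3.5000 * 152.3000 * 0.6240 * (1.7556 - 1) = 251.3219 kJ

251.3219 kJ


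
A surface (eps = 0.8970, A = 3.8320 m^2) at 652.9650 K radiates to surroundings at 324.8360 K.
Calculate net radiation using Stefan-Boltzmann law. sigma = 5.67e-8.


T^4 = 1.8179e+11
Tsurr^4 = 1.1134e+10
Q = 0.8970 * 5.67e-8 * 3.8320 * 1.7065e+11 = 33259.1509 W

33259.1509 W


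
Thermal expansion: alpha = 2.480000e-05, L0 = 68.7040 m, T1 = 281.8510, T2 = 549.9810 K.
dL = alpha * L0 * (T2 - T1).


dT = 268.1300 K
dL = 2.480000e-05 * 68.7040 * 268.1300 = 0.456856 m
L_final = 69.160856 m

dL = 0.456856 m


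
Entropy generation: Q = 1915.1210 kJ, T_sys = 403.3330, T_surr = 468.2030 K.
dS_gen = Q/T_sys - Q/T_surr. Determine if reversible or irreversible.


dS_sys = 1915.1210/403.3330 = 4.7482 kJ/K
dS_surr = -1915.1210/468.2030 = -4.0904 kJ/K
dS_gen = 4.7482 - 4.0904 = 0.6579 kJ/K (irreversible)

dS_gen = 0.6579 kJ/K, irreversible


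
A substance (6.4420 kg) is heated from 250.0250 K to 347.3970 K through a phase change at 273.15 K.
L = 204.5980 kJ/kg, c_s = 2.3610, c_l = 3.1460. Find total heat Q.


Q1 (sensible, solid) = 6.4420 * 2.3610 * 23.1250 = 351.7211 kJ
Q2 (latent) = 6.4420 * 204.5980 = 1318.0203 kJ
Q3 (sensible, liquid) = 6.4420 * 3.1460 * 74.2470 = 1504.7292 kJ
Q_total = 3174.4706 kJ

3174.4706 kJ


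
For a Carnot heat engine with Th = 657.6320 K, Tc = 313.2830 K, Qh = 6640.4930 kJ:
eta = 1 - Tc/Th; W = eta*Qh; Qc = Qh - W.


eta = 1 - 313.2830/657.6320 = 0.5236
W = 0.5236 * 6640.4930 = 3477.0922 kJ
Qc = 6640.4930 - 3477.0922 = 3163.4008 kJ

eta = 52.3620%, W = 3477.0922 kJ, Qc = 3163.4008 kJ


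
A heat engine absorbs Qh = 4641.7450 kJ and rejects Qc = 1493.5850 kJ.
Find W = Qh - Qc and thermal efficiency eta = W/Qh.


W = 4641.7450 - 1493.5850 = 3148.1600 kJ
eta = 3148.1600 / 4641.7450 = 0.6782 = 67.8228%

W = 3148.1600 kJ, eta = 67.8228%


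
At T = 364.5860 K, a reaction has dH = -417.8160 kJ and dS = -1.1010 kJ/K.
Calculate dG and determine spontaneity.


T*dS = 364.5860 * -1.1010 = -401.4092 kJ
dG = -417.8160 + 401.4092 = -16.4068 kJ (spontaneous)

dG = -16.4068 kJ, spontaneous


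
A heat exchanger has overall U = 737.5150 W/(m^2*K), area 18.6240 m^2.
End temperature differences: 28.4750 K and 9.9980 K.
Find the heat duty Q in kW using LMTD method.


LMTD = 17.6536 K
Q = 737.5150 * 18.6240 * 17.6536 = 242480.7994 W = 242.4808 kW

242.4808 kW


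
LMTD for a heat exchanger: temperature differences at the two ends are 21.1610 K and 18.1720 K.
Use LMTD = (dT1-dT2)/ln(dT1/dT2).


dT1/dT2 = 1.1645
ln(dT1/dT2) = 0.1523
LMTD = 2.9890 / 0.1523 = 19.6286 K

19.6286 K


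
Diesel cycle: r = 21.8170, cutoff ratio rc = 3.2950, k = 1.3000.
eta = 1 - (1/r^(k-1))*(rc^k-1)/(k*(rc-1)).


r^(k-1) = 2.5214
rc^k = 4.7121
eta = 0.5065 = 50.6540%

50.6540%


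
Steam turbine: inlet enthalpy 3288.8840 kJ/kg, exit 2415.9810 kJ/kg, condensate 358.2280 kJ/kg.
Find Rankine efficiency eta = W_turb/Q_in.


W = 872.9030 kJ/kg
Q_in = 2930.6560 kJ/kg
eta = 0.2979 = 29.7852%

eta = 29.7852%


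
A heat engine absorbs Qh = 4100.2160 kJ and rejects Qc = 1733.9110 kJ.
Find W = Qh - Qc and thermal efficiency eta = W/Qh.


W = 4100.2160 - 1733.9110 = 2366.3050 kJ
eta = 2366.3050 / 4100.2160 = 0.5771 = 57.7117%

W = 2366.3050 kJ, eta = 57.7117%


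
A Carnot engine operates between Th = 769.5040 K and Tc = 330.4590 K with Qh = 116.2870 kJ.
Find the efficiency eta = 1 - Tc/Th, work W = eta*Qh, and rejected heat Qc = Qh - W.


eta = 1 - 330.4590/769.5040 = 0.5706
W = 0.5706 * 116.2870 = 66.3482 kJ
Qc = 116.2870 - 66.3482 = 49.9388 kJ

eta = 57.0556%, W = 66.3482 kJ, Qc = 49.9388 kJ


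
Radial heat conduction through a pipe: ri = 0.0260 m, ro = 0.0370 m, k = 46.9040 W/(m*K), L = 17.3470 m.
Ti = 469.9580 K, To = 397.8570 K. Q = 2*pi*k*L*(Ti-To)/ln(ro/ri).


dT = 72.1010 K
ln(ro/ri) = 0.3528
Q = 2*pi*46.9040*17.3470*72.1010 / 0.3528 = 1044721.4906 W

1044721.4906 W


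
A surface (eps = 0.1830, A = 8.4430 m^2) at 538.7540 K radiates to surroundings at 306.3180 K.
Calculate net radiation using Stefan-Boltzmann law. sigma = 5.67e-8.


T^4 = 8.4248e+10
Tsurr^4 = 8.8042e+09
Q = 0.1830 * 5.67e-8 * 8.4430 * 7.5444e+10 = 6609.3262 W

6609.3262 W


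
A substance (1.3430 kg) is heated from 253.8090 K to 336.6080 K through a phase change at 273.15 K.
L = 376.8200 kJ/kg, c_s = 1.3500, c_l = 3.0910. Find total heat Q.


Q1 (sensible, solid) = 1.3430 * 1.3500 * 19.3410 = 35.0662 kJ
Q2 (latent) = 1.3430 * 376.8200 = 506.0693 kJ
Q3 (sensible, liquid) = 1.3430 * 3.0910 * 63.4580 = 263.4277 kJ
Q_total = 804.5631 kJ

804.5631 kJ


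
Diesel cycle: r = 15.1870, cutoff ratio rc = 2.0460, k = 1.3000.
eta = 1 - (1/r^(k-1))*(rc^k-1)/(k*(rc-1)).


r^(k-1) = 2.2617
rc^k = 2.5362
eta = 0.5005 = 50.0517%

50.0517%


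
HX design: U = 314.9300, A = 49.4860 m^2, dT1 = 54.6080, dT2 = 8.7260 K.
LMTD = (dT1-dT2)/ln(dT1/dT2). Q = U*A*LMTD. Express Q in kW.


LMTD = 25.0192 K
Q = 314.9300 * 49.4860 * 25.0192 = 389914.5063 W = 389.9145 kW

389.9145 kW


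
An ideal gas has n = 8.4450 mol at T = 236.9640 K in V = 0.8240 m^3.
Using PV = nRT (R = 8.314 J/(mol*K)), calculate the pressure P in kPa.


P = nRT/V = 8.4450 * 8.314 * 236.9640 / 0.8240
= 16637.6524 / 0.8240 = 20191.3257 Pa = 20.1913 kPa

20.1913 kPa


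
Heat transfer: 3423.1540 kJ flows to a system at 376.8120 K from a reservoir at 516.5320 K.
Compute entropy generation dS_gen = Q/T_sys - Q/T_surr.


dS_sys = 3423.1540/376.8120 = 9.0845 kJ/K
dS_surr = -3423.1540/516.5320 = -6.6272 kJ/K
dS_gen = 9.0845 - 6.6272 = 2.4573 kJ/K (irreversible)

dS_gen = 2.4573 kJ/K, irreversible


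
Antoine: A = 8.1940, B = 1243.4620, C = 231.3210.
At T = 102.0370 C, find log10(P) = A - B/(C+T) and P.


C+T = 333.3580
B/(C+T) = 3.7301
log10(P) = 8.1940 - 3.7301 = 4.4639
P = 10^4.4639 = 29099.8016 mmHg

29099.8016 mmHg


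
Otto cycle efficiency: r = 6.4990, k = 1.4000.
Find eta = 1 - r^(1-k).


r^(k-1) = 2.1142
eta = 1 - 1/2.1142 = 0.5270 = 52.7000%

52.7000%


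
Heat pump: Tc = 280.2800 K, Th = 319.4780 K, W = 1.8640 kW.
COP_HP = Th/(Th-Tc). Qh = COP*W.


COP = 319.4780 / 39.1980 = 8.1504
Qh = 8.1504 * 1.8640 = 15.1923 kW

COP = 8.1504, Qh = 15.1923 kW


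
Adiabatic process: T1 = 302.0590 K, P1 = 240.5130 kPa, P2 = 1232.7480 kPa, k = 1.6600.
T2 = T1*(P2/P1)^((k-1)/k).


(k-1)/k = 0.3976
(P2/P1)^exp = 1.9151
T2 = 302.0590 * 1.9151 = 578.4634 K

578.4634 K


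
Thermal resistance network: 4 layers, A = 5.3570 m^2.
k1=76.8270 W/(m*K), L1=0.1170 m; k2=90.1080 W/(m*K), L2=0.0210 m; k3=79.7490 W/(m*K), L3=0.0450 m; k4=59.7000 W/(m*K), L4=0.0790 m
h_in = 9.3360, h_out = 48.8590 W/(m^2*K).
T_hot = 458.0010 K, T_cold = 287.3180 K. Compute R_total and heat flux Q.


R_conv_in = 1/(9.3360*5.3570) = 0.0200
R_1 = 0.1170/(76.8270*5.3570) = 0.0003
R_2 = 0.0210/(90.1080*5.3570) = 4.3505e-05
R_3 = 0.0450/(79.7490*5.3570) = 0.0001
R_4 = 0.0790/(59.7000*5.3570) = 0.0002
R_conv_out = 1/(48.8590*5.3570) = 0.0038
R_total = 0.0245 K/W
Q = 170.6830 / 0.0245 = 6967.9102 W

R_total = 0.0245 K/W, Q = 6967.9102 W


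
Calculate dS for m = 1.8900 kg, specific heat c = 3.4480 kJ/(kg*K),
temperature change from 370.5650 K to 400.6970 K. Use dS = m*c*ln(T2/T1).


T2/T1 = 1.0813
ln(T2/T1) = 0.0782
dS = 1.8900 * 3.4480 * 0.0782 = 0.5095 kJ/K

0.5095 kJ/K


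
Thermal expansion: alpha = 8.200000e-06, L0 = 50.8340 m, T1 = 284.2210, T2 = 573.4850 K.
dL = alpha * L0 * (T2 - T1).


dT = 289.2640 K
dL = 8.200000e-06 * 50.8340 * 289.2640 = 0.120576 m
L_final = 50.954576 m

dL = 0.120576 m


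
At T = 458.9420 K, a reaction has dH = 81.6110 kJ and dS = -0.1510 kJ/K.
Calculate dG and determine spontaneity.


T*dS = 458.9420 * -0.1510 = -69.3002 kJ
dG = 81.6110 + 69.3002 = 150.9112 kJ (non-spontaneous)

dG = 150.9112 kJ, non-spontaneous


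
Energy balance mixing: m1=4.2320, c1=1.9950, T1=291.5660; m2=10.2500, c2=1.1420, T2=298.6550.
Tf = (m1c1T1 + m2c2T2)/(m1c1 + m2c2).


num = 5957.5512
den = 20.1483
Tf = 295.6845 K

295.6845 K


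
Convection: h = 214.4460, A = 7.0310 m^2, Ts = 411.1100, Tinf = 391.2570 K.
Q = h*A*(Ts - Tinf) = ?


dT = 19.8530 K
Q = 214.4460 * 7.0310 * 19.8530 = 29933.7544 W

29933.7544 W


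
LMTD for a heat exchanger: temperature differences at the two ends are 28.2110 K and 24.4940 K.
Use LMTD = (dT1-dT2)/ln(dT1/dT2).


dT1/dT2 = 1.1518
ln(dT1/dT2) = 0.1413
LMTD = 3.7170 / 0.1413 = 26.3088 K

26.3088 K


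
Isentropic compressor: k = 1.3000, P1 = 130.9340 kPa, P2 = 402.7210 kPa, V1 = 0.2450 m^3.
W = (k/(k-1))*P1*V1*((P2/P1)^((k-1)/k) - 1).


(k-1)/k = 0.2308
(P2/P1)^exp = 1.2960
W = 4.3333 * 130.9340 * 0.2450 * (1.2960 - 1) = 41.1461 kJ

41.1461 kJ


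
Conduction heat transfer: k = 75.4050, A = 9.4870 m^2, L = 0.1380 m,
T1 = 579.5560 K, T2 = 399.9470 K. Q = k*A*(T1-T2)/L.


dT = 179.6090 K
Q = 75.4050 * 9.4870 * 179.6090 / 0.1380 = 931060.8240 W

931060.8240 W


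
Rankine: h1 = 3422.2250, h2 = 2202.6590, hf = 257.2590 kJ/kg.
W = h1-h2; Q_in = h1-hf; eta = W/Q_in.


W = 1219.5660 kJ/kg
Q_in = 3164.9660 kJ/kg
eta = 0.3853 = 38.5333%

eta = 38.5333%


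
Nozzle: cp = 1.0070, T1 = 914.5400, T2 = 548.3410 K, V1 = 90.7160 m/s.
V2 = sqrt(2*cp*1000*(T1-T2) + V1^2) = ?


dT = 366.1990 K
2*cp*1000*dT = 737524.7860
V1^2 = 8229.3927
V2 = sqrt(745754.1787) = 863.5706 m/s

863.5706 m/s
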